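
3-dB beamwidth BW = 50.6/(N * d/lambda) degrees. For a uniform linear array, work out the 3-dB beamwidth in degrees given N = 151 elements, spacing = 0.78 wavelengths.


BW = 50.6 / (151 * 0.78) = 50.6 / 117.78 = 0.43

0.43 deg


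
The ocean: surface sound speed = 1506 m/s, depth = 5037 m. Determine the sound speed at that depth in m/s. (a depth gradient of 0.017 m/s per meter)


c = 1506 + 0.017 * 5037 = 1591.629

1591.629 m/s


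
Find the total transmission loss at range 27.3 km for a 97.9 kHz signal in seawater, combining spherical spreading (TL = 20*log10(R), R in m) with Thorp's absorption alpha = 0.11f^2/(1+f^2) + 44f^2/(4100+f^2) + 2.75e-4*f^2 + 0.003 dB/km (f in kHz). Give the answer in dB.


Step 1 (Thorp): alpha = 0.11*9584.41/(1+9584.41) + 44*9584.41/(4100+9584.41) + 2.75e-4*9584.41 + 0.003 = 33.5658 dB/km
Step 2: TL_spread = 20*log10(27300) = 88.72 dB
Step 3: TL_abs = alpha*R = 33.5658 * 27.3 = 916.35 dB
Step 4: TL_total = 88.72 + 916.35 = 1005.07

1005.07 dB


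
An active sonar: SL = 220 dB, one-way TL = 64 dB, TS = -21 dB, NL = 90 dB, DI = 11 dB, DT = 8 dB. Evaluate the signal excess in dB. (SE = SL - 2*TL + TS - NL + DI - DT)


SE = SL - 2*TL + TS - NL + DI - DT = 220 - 2*64 + (-21) - 90 + 11 - 8 = -16

-16 dB


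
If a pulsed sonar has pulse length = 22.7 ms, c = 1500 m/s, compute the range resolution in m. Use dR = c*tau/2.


dR = c*tau/2 = 1500 * 22.7e-3 / 2 = 17.025

17.025 m


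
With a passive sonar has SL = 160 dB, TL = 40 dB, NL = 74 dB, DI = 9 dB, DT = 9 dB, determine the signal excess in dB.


46 dB


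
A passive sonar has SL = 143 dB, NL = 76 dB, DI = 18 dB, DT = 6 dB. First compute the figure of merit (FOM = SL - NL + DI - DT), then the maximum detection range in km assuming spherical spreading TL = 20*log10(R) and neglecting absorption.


Step 1: FOM = SL - NL + DI - DT = 143 - 76 + 18 - 6 = 79 dB
Step 2: at max range FOM = TL = 20*log10(R), so R = 10^(79/20) = 8912.51 m = 8.91 km

8.91 km


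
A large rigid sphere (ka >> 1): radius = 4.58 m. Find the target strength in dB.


TS = 10*log10(4.58^2 / 4) = 10*log10(5.2441) = 7.2

7.2 dB


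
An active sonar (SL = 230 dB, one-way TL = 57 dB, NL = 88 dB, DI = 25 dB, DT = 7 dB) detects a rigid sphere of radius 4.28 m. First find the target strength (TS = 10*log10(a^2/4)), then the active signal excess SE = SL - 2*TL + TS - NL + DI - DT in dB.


Step 1: TS = 10*log10(4.28^2/4) = 6.61 dB
Step 2: SE = SL - 2*TL + TS - NL + DI - DT = 230 - 2*57 + (6.61) - 88 + 25 - 7 = 52.61

52.61 dB


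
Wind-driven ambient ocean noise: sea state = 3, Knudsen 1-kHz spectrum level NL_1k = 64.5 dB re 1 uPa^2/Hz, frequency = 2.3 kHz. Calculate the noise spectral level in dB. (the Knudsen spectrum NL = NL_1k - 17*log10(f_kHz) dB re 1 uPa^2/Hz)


NL = NL_1k - 17*log10(f_kHz) = 64.5 - 17*log10(2.3) = 64.5 - (6.15) = 58.35

58.35 dB


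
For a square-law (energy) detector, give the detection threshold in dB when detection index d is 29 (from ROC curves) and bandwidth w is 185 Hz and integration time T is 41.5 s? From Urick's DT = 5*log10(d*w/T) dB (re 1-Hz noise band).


DT = 5*log10(d*w/T) = 5*log10(29 * 185 / 41.5) = 5*log10(129.28) = 10.56

10.56 dB


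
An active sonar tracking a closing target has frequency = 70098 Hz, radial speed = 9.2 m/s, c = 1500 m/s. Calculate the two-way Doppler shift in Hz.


859.87 Hz


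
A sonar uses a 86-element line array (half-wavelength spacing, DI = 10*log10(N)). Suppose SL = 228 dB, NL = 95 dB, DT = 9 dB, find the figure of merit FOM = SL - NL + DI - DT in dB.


Step 1: DI = 10*log10(86) = 19.34 dB
Step 2: FOM = SL - NL + DI - DT = 228 - 95 + 19.34 - 9 = 143.34

143.34 dB


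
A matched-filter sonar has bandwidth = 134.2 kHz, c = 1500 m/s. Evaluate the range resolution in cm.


dR = c/(2*BW) = 1500 / (2 * 134.2e3) = 0.0056 m = 0.56 cm

0.56 cm


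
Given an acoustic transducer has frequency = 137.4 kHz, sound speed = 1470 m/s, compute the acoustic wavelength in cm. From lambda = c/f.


lambda = c/f = 1470 / 137400 = 0.0107 m = 1.07 cm

1.07 cm


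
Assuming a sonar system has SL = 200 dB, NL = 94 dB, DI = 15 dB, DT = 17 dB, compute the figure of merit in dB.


FOM = SL - NL + DI - DT = 200 - 94 + 15 - 17 = 104

104 dB


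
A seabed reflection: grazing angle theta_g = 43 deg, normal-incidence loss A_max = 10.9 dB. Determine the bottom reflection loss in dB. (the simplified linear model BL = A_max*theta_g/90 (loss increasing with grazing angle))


5.21 dB


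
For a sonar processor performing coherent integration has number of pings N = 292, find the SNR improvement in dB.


Gain = 10*log10(292) = 24.65

24.65 dB


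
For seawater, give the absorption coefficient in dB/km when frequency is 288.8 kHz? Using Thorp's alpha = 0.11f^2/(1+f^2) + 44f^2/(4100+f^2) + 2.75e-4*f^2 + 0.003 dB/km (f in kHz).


f^2 = 83405.44
alpha = 0.11*83405.44/(1+83405.44) + 44*83405.44/(4100+83405.44) + 2.75e-4*83405.44 + 0.003 = 64.988

64.988 dB/km


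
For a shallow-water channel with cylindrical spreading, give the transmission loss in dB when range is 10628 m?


40.26 dB


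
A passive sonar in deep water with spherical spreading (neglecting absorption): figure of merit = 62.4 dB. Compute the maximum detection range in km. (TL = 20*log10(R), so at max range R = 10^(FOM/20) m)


At max range FOM = TL, so 20*log10(R) = 62.4
R = 10^(62.4/20) = 1318.26 m = 1.32 km

1.32 km


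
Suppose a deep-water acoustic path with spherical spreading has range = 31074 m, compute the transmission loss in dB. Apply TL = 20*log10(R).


TL = 20*log10(31074) = 89.85

89.85 dB


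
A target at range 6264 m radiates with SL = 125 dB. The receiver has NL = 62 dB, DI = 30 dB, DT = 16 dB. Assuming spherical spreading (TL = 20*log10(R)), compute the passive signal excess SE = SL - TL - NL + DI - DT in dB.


Step 1: TL = 20*log10(6264) = 75.94 dB
Step 2: SE = 125 - 75.94 - 62 + 30 - 16 = 1.06

1.06 dB


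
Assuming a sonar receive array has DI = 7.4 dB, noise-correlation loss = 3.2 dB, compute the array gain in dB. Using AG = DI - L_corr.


4.2 dB


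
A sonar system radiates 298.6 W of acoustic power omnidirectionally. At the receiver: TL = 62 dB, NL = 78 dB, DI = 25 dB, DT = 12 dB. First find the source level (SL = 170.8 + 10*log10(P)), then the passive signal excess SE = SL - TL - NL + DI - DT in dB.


Step 1: SL = 170.8 + 10*log10(298.6) = 195.55 dB
Step 2: SE = SL - TL - NL + DI - DT = 195.55 - 62 - 78 + 25 - 12 = 68.55

68.55 dB


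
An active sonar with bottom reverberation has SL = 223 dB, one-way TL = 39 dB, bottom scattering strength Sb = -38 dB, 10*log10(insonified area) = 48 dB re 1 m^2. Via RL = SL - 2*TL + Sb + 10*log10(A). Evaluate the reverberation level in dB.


RL = SL - 2*TL + Sb + 10*log10(A) = 223 - 2*39 + (-38) + 48 = 155

155 dB


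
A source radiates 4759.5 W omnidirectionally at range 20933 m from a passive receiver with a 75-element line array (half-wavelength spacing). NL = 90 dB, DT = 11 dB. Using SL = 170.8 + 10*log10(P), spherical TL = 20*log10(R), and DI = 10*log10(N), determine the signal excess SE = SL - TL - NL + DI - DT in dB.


Step 1: SL = 170.8 + 10*log10(4759.5) = 207.58 dB
Step 2: TL = 20*log10(20933) = 86.42 dB
Step 3: DI = 10*log10(75) = 18.75 dB
Step 4: SE = SL - TL - NL + DI - DT = 207.58 - 86.42 - 90 + 18.75 - 11 = 38.91

38.91 dB


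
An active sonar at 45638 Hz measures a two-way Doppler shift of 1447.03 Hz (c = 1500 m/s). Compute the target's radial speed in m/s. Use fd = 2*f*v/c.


From fd = 2*f*v/c, v = c*fd/(2*f) = 1500 * 1447.03 / (2*45638) = 23.78

23.78 m/s


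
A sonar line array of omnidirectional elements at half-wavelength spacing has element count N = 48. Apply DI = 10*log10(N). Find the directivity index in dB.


DI = 10*log10(48) = 16.81

16.81 dB


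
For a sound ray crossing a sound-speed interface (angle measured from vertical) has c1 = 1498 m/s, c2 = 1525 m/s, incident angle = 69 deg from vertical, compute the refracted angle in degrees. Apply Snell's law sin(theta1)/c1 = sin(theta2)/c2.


sin(theta2) = (c2/c1)*sin(theta1) = (1525/1498)*sin(69 deg) = 0.95041
theta2 = arcsin(0.95041) = 71.88

71.88 deg


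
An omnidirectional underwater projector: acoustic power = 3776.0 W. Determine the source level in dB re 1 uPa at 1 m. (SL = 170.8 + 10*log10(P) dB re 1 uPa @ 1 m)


206.57 dB


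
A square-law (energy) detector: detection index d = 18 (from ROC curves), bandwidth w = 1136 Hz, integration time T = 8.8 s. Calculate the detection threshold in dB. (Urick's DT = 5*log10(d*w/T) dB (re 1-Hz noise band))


16.83 dB


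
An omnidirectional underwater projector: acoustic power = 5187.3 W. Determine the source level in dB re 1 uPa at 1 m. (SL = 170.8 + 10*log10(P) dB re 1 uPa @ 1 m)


SL = 170.8 + 10*log10(5187.3) = 170.8 + 37.15 = 207.95

207.95 dB


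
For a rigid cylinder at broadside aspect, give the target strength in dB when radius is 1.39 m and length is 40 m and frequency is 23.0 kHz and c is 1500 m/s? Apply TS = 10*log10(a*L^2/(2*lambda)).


lambda = 1500/23000 = 0.06522 m
TS = 10*log10(1.39*40^2/(2*0.06522)) = 42.32

42.32 dB


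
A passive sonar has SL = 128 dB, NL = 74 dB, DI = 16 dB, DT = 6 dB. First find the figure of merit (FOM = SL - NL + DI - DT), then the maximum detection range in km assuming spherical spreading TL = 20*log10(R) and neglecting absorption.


Step 1: FOM = SL - NL + DI - DT = 128 - 74 + 16 - 6 = 64 dB
Step 2: at max range FOM = TL = 20*log10(R), so R = 10^(64/20) = 1584.89 m = 1.58 km

1.58 km


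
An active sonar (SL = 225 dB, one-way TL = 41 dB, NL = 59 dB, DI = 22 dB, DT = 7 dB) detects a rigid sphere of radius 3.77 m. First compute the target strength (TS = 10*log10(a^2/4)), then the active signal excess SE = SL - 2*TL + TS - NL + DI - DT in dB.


Step 1: TS = 10*log10(3.77^2/4) = 5.51 dB
Step 2: SE = SL - 2*TL + TS - NL + DI - DT = 225 - 2*41 + (5.51) - 59 + 22 - 7 = 104.51

104.51 dB


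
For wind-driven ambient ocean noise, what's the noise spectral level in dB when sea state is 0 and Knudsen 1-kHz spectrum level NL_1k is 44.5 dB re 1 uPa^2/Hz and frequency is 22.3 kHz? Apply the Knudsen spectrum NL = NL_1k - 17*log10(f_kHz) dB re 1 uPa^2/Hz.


NL = NL_1k - 17*log10(f_kHz) = 44.5 - 17*log10(22.3) = 44.5 - (22.92) = 21.58

21.58 dB


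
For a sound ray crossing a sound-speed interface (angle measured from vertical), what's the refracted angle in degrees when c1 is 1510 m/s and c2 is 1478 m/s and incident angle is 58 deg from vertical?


56.11 deg


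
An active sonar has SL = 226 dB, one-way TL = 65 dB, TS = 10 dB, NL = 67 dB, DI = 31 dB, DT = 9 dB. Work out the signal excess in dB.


61 dB


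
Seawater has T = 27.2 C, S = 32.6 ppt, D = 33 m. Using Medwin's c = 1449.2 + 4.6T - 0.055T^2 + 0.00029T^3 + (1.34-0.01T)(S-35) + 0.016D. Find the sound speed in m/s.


c = 1449.2 + 4.6*27.2 - 0.055*27.2^2 + 0.00029*27.2^3 + (1.34 - 0.01*27.2)*(32.6 - 35) + 0.016*33 = 1537.43

1537.43 m/s


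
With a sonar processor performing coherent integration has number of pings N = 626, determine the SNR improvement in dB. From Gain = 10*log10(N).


Gain = 10*log10(626) = 27.97

27.97 dB


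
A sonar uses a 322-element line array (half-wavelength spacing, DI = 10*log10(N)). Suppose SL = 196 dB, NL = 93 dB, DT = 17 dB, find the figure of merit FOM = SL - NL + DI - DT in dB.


Step 1: DI = 10*log10(322) = 25.08 dB
Step 2: FOM = SL - NL + DI - DT = 196 - 93 + 25.08 - 17 = 111.08

111.08 dB


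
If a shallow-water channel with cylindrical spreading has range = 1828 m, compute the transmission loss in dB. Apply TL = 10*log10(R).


TL = 10*log10(1828) = 32.62

32.62 dB


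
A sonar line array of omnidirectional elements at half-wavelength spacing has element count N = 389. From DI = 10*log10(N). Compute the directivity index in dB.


DI = 10*log10(389) = 25.9

25.9 dB


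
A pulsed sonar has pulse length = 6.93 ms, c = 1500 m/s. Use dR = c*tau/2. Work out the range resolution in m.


5.1975 m


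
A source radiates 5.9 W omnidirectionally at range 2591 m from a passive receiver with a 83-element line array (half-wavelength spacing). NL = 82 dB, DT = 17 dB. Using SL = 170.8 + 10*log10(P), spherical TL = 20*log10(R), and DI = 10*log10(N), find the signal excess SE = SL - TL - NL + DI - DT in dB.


Step 1: SL = 170.8 + 10*log10(5.9) = 178.51 dB
Step 2: TL = 20*log10(2591) = 68.27 dB
Step 3: DI = 10*log10(83) = 19.19 dB
Step 4: SE = SL - TL - NL + DI - DT = 178.51 - 68.27 - 82 + 19.19 - 17 = 30.43

30.43 dB


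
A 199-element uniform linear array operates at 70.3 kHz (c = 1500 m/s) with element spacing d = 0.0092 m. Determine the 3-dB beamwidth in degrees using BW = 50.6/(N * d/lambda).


Step 1: lambda = 1500/70300 = 0.02134 m
Step 2: d/lambda = 0.0092/0.02134 = 0.4311
Step 3: BW = 50.6/(N * d/lambda) = 50.6/(199 * 0.4311) = 0.59

0.59 deg


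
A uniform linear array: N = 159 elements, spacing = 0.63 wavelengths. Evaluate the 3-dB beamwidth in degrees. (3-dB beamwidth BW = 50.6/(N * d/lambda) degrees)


BW = 50.6 / (159 * 0.63) = 50.6 / 100.17 = 0.51

0.51 deg


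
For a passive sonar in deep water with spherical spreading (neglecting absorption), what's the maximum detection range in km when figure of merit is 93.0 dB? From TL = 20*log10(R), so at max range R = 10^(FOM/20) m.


44.67 km


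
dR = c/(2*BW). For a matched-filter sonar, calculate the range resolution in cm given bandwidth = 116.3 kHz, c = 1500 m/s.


dR = c/(2*BW) = 1500 / (2 * 116.3e3) = 0.0064 m = 0.64 cm

0.64 cm


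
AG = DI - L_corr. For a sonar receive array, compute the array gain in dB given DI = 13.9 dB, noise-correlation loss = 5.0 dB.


AG = DI - L_corr = 13.9 - 5.0 = 8.9

8.9 dB


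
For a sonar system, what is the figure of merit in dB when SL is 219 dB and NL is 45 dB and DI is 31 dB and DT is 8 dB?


FOM = SL - NL + DI - DT = 219 - 45 + 31 - 8 = 197

197 dB


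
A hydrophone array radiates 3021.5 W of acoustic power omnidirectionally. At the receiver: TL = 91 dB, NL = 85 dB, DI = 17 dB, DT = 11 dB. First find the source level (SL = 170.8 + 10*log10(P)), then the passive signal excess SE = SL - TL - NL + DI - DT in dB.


Step 1: SL = 170.8 + 10*log10(3021.5) = 205.6 dB
Step 2: SE = SL - TL - NL + DI - DT = 205.6 - 91 - 85 + 17 - 11 = 35.6

35.6 dB


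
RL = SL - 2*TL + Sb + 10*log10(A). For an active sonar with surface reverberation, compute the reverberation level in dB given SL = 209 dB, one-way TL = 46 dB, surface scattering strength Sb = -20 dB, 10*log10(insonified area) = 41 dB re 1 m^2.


138 dB


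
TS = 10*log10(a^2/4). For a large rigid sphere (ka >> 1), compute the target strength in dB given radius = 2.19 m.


TS = 10*log10(2.19^2 / 4) = 10*log10(1.199025) = 0.79

0.79 dB


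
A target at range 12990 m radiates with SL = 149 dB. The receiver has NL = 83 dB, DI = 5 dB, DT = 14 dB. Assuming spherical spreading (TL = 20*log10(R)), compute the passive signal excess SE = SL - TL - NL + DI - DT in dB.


-25.27 dB


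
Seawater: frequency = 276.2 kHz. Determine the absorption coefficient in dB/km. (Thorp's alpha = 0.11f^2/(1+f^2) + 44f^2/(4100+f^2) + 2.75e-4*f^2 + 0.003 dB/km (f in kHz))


f^2 = 76286.44
alpha = 0.11*76286.44/(1+76286.44) + 44*76286.44/(4100+76286.44) + 2.75e-4*76286.44 + 0.003 = 62.848

62.848 dB/km


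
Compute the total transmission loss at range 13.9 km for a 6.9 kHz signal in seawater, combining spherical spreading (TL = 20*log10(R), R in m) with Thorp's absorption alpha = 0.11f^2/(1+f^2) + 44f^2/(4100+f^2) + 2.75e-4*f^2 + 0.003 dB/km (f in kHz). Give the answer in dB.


Step 1 (Thorp): alpha = 0.11*47.61/(1+47.61) + 44*47.61/(4100+47.61) + 2.75e-4*47.61 + 0.003 = 0.6289 dB/km
Step 2: TL_spread = 20*log10(13900) = 82.86 dB
Step 3: TL_abs = alpha*R = 0.6289 * 13.9 = 8.74 dB
Step 4: TL_total = 82.86 + 8.74 = 91.6

91.6 dB


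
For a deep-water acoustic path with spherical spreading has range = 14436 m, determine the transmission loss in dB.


TL = 20*log10(14436) = 83.19

83.19 dB


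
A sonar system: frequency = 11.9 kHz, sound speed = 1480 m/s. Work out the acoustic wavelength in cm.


12.44 cm


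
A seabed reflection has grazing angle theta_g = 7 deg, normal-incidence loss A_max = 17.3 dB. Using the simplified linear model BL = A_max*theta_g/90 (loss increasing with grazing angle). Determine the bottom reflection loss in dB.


1.35 dB


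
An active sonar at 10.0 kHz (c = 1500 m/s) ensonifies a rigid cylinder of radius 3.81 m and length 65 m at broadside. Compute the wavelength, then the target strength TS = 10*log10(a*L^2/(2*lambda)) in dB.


Step 1: lambda = c/f = 1500/10000 = 0.15 m
Step 2: TS = 10*log10(a*L^2/(2*lambda)) = 10*log10(3.81*65^2/(2*0.15)) = 47.3

47.3 dB


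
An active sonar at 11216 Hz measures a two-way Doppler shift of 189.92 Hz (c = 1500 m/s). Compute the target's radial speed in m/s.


From fd = 2*f*v/c, v = c*fd/(2*f) = 1500 * 189.92 / (2*11216) = 12.7

12.7 m/s


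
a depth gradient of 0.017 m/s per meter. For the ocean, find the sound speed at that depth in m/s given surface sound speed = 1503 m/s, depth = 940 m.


1518.98 m/s


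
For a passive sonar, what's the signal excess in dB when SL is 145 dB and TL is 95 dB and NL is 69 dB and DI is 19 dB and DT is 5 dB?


SE = SL - TL - NL + DI - DT = 145 - 95 - 69 + 19 - 5 = -5

-5 dB


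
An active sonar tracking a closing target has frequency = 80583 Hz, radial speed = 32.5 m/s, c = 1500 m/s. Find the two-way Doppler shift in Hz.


fd = 2*f*v/c = 2 * 80583 * 32.5 / 1500 = 3491.93

3491.93 Hz


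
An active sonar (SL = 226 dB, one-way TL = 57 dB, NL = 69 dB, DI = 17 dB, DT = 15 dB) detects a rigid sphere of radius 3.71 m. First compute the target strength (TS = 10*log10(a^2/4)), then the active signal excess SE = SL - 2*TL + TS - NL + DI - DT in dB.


Step 1: TS = 10*log10(3.71^2/4) = 5.37 dB
Step 2: SE = SL - 2*TL + TS - NL + DI - DT = 226 - 2*57 + (5.37) - 69 + 17 - 15 = 50.37

50.37 dB


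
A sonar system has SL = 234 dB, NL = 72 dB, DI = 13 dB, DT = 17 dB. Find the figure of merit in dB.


FOM = SL - NL + DI - DT = 234 - 72 + 13 - 17 = 158

158 dB


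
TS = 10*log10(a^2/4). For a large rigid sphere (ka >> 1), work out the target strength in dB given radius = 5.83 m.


TS = 10*log10(5.83^2 / 4) = 10*log10(8.497225) = 9.29

9.29 dB


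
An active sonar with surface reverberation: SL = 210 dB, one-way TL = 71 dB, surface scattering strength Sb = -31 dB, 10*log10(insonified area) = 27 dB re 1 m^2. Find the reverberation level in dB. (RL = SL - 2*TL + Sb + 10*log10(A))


RL = SL - 2*TL + Sb + 10*log10(A) = 210 - 2*71 + (-31) + 27 = 64

64 dB


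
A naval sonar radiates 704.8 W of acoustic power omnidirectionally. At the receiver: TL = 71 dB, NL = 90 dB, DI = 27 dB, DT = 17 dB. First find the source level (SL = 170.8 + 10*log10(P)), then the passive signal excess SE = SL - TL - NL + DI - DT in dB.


Step 1: SL = 170.8 + 10*log10(704.8) = 199.28 dB
Step 2: SE = SL - TL - NL + DI - DT = 199.28 - 71 - 90 + 27 - 17 = 48.28

48.28 dB


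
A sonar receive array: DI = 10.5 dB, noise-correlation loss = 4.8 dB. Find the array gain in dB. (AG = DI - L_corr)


AG = DI - L_corr = 10.5 - 4.8 = 5.7

5.7 dB


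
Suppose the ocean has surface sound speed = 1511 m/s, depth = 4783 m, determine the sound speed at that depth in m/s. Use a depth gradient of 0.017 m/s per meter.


c = 1511 + 0.017 * 4783 = 1592.311

1592.311 m/s


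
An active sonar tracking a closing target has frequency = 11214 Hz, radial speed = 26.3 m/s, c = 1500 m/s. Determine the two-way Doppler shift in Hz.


393.24 Hz


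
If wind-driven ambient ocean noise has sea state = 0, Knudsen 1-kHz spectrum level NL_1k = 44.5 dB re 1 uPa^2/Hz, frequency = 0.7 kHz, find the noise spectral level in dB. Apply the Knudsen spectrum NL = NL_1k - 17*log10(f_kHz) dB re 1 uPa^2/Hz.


NL = NL_1k - 17*log10(f_kHz) = 44.5 - 17*log10(0.7) = 44.5 - (-2.63) = 47.13

47.13 dB


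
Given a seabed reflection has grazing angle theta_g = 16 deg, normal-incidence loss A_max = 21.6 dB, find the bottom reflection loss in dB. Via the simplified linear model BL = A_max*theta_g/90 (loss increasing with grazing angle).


BL = A_max * theta_g / 90 = 21.6 * 16 / 90 = 3.84

3.84 dB


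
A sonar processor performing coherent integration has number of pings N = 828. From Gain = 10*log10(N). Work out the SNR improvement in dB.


Gain = 10*log10(828) = 29.18

29.18 dB


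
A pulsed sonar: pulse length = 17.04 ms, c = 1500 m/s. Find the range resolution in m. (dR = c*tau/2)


dR = c*tau/2 = 1500 * 17.04e-3 / 2 = 12.78

12.78 m


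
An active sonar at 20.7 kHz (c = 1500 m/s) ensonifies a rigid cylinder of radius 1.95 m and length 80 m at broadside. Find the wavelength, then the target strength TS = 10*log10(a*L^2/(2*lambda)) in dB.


Step 1: lambda = c/f = 1500/20700 = 0.07246 m
Step 2: TS = 10*log10(a*L^2/(2*lambda)) = 10*log10(1.95*80^2/(2*0.07246)) = 49.35

49.35 dB


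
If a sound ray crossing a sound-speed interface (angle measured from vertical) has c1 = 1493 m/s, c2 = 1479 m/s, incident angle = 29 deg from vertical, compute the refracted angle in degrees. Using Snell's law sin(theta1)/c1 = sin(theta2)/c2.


sin(theta2) = (c2/c1)*sin(theta1) = (1479/1493)*sin(29 deg) = 0.48026
theta2 = arcsin(0.48026) = 28.7

28.7 deg


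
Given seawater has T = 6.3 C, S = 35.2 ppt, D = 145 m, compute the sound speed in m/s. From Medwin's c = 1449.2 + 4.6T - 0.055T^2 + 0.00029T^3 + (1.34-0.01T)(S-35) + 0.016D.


1478.64 m/s


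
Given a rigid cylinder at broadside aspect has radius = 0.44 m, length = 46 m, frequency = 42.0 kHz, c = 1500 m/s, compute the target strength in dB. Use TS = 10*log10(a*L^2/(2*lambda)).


lambda = 1500/42000 = 0.03571 m
TS = 10*log10(0.44*46^2/(2*0.03571)) = 41.15

41.15 dB


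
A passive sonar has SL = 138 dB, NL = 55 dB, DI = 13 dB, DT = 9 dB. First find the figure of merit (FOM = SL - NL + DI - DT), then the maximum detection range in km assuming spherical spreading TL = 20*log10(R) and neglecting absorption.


Step 1: FOM = SL - NL + DI - DT = 138 - 55 + 13 - 9 = 87 dB
Step 2: at max range FOM = TL = 20*log10(R), so R = 10^(87/20) = 22387.21 m = 22.39 km

22.39 km


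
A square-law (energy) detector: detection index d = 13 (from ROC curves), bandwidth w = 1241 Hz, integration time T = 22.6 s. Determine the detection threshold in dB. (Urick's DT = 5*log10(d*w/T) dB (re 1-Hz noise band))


14.27 dB


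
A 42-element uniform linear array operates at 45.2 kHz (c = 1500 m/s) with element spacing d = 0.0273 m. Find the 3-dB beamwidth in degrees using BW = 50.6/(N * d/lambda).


Step 1: lambda = 1500/45200 = 0.03319 m
Step 2: d/lambda = 0.0273/0.03319 = 0.8225
Step 3: BW = 50.6/(N * d/lambda) = 50.6/(42 * 0.8225) = 1.46

1.46 deg


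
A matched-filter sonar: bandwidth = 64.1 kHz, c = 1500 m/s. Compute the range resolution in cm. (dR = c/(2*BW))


dR = c/(2*BW) = 1500 / (2 * 64.1e3) = 0.0117 m = 1.17 cm

1.17 cm


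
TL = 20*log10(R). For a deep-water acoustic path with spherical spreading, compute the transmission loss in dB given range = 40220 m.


92.09 dB


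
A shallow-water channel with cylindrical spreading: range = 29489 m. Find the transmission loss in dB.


TL = 10*log10(29489) = 44.7

44.7 dB


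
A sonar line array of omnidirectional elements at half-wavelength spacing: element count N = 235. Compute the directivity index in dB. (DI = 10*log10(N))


23.71 dB


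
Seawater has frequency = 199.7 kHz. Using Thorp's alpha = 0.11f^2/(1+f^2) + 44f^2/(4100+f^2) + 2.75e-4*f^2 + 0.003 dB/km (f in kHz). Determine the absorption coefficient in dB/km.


50.978 dB/km


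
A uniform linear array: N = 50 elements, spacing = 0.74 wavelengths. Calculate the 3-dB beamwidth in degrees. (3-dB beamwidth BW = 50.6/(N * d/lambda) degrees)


BW = 50.6 / (50 * 0.74) = 50.6 / 37.0 = 1.37

1.37 deg


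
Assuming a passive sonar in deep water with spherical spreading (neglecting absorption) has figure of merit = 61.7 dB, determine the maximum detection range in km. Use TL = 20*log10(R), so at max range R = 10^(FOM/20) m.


1.22 km


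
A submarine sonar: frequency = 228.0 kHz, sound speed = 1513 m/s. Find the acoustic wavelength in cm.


lambda = c/f = 1513 / 228000 = 0.0066 m = 0.66 cm

0.66 cm


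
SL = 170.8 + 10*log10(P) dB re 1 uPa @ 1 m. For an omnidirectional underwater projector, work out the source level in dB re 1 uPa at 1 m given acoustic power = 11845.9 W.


SL = 170.8 + 10*log10(11845.9) = 170.8 + 40.74 = 211.54

211.54 dB


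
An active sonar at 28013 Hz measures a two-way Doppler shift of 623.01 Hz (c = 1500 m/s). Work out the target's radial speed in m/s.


16.68 m/s


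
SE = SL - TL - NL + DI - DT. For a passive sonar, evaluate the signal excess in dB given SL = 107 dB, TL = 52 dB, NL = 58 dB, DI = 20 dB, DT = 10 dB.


SE = SL - TL - NL + DI - DT = 107 - 52 - 58 + 20 - 10 = 7

7 dB


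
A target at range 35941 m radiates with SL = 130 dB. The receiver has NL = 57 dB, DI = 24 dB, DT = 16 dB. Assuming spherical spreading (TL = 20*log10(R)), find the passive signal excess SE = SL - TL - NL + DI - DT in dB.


Step 1: TL = 20*log10(35941) = 91.11 dB
Step 2: SE = 130 - 91.11 - 57 + 24 - 16 = -10.11

-10.11 dB


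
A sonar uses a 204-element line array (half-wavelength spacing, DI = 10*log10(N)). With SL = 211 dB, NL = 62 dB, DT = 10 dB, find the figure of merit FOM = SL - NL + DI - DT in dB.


Step 1: DI = 10*log10(204) = 23.1 dB
Step 2: FOM = SL - NL + DI - DT = 211 - 62 + 23.1 - 10 = 162.1

162.1 dB


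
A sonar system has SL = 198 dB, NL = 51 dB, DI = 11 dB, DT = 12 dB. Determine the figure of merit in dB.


FOM = SL - NL + DI - DT = 198 - 51 + 11 - 12 = 146

146 dB


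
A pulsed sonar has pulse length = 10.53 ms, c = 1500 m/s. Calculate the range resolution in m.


dR = c*tau/2 = 1500 * 10.53e-3 / 2 = 7.8975

7.8975 m


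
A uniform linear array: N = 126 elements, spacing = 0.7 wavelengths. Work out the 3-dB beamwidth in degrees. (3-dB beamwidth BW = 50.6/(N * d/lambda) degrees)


BW = 50.6 / (126 * 0.7) = 50.6 / 88.2 = 0.57

0.57 deg


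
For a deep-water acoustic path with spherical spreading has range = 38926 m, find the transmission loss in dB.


91.8 dB


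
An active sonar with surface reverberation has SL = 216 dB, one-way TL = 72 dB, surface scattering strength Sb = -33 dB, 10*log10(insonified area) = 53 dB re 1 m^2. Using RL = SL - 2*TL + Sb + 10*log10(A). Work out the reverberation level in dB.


RL = SL - 2*TL + Sb + 10*log10(A) = 216 - 2*72 + (-33) + 53 = 92

92 dB


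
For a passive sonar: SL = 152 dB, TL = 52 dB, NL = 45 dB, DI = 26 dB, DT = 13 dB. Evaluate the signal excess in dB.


SE = SL - TL - NL + DI - DT = 152 - 52 - 45 + 26 - 13 = 68

68 dB


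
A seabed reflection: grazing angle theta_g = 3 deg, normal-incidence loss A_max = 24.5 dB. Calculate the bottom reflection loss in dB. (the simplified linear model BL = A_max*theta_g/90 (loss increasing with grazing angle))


0.82 dB


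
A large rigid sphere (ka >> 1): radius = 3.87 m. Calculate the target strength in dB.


TS = 10*log10(3.87^2 / 4) = 10*log10(3.744225) = 5.73

5.73 dB


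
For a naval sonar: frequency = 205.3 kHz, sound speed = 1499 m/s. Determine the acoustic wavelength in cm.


0.73 cm


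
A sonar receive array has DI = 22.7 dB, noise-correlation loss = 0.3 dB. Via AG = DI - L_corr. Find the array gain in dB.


AG = DI - L_corr = 22.7 - 0.3 = 22.4

22.4 dB


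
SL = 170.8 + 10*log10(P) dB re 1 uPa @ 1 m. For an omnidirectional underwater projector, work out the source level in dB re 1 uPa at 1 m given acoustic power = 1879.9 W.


203.54 dB


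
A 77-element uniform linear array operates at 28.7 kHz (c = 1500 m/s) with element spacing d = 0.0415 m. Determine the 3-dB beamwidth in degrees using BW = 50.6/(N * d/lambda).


0.83 deg


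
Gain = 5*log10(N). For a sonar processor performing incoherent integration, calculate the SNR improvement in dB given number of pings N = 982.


Gain = 5*log10(982) = 14.96

14.96 dB


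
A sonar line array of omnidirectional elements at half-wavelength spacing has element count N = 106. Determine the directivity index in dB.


DI = 10*log10(106) = 20.25

20.25 dB


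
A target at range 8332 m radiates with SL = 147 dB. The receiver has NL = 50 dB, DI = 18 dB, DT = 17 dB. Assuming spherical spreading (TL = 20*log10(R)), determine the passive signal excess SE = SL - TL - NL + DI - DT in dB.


19.59 dB


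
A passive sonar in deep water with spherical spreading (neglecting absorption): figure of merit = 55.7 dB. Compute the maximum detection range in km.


0.61 km


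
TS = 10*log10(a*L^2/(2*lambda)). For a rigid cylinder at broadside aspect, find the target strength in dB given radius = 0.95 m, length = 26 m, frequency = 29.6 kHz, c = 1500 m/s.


lambda = 1500/29600 = 0.05068 m
TS = 10*log10(0.95*26^2/(2*0.05068)) = 38.02

38.02 dB


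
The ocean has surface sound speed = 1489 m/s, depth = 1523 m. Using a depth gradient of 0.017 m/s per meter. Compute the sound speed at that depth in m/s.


c = 1489 + 0.017 * 1523 = 1514.891

1514.891 m/s


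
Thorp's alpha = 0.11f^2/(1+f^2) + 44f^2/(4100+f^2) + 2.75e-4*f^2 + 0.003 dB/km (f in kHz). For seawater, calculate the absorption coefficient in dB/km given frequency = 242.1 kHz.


f^2 = 58612.41
alpha = 0.11*58612.41/(1+58612.41) + 44*58612.41/(4100+58612.41) + 2.75e-4*58612.41 + 0.003 = 57.355

57.355 dB/km


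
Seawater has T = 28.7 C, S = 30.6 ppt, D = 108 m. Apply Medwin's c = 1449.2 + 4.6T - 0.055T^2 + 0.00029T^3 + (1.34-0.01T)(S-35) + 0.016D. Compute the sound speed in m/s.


1539.87 m/s


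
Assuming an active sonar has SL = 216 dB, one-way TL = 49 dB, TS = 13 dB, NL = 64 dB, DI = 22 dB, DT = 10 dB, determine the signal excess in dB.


79 dB


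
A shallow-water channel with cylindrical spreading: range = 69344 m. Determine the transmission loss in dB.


TL = 10*log10(69344) = 48.41

48.41 dB


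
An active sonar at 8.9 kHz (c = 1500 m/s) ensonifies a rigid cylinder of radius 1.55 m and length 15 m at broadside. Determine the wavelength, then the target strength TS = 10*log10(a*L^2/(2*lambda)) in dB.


Step 1: lambda = c/f = 1500/8900 = 0.16854 m
Step 2: TS = 10*log10(a*L^2/(2*lambda)) = 10*log10(1.55*15^2/(2*0.16854)) = 30.15

30.15 dB


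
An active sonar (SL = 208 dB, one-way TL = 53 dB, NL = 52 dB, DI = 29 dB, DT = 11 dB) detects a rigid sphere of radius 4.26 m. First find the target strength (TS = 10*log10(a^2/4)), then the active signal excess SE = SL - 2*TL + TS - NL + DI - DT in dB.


Step 1: TS = 10*log10(4.26^2/4) = 6.57 dB
Step 2: SE = SL - 2*TL + TS - NL + DI - DT = 208 - 2*53 + (6.57) - 52 + 29 - 11 = 74.57

74.57 dB


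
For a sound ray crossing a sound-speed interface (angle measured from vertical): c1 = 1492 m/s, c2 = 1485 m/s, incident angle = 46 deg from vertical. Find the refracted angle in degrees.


sin(theta2) = (c2/c1)*sin(theta1) = (1485/1492)*sin(46 deg) = 0.71596
theta2 = arcsin(0.71596) = 45.72

45.72 deg


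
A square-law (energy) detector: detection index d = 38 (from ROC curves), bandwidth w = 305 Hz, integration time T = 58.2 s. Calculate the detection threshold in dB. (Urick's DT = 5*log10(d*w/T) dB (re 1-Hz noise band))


DT = 5*log10(d*w/T) = 5*log10(38 * 305 / 58.2) = 5*log10(199.14) = 11.5

11.5 dB


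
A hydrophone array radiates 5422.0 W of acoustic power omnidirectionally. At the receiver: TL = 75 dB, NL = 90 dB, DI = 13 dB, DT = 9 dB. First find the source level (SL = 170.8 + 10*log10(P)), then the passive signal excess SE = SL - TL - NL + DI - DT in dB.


Step 1: SL = 170.8 + 10*log10(5422.0) = 208.14 dB
Step 2: SE = SL - TL - NL + DI - DT = 208.14 - 75 - 90 + 13 - 9 = 47.14

47.14 dB


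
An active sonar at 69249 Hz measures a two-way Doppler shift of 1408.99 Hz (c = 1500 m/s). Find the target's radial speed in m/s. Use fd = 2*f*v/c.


From fd = 2*f*v/c, v = c*fd/(2*f) = 1500 * 1408.99 / (2*69249) = 15.26

15.26 m/s


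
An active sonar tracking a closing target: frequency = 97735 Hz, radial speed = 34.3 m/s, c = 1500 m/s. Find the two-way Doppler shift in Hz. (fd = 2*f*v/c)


fd = 2*f*v/c = 2 * 97735 * 34.3 / 1500 = 4469.75

4469.75 Hz


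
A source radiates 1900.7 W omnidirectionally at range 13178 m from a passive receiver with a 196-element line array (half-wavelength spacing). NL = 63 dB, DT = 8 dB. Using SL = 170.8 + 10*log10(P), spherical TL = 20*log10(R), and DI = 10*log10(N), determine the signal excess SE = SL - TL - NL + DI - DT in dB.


Step 1: SL = 170.8 + 10*log10(1900.7) = 203.59 dB
Step 2: TL = 20*log10(13178) = 82.4 dB
Step 3: DI = 10*log10(196) = 22.92 dB
Step 4: SE = SL - TL - NL + DI - DT = 203.59 - 82.4 - 63 + 22.92 - 8 = 73.11

73.11 dB


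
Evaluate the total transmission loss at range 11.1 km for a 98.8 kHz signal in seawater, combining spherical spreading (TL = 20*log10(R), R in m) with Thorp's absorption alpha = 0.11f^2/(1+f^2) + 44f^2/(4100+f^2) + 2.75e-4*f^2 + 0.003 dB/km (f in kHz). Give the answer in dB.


Step 1 (Thorp): alpha = 0.11*9761.44/(1+9761.44) + 44*9761.44/(4100+9761.44) + 2.75e-4*9761.44 + 0.003 = 33.7829 dB/km
Step 2: TL_spread = 20*log10(11100) = 80.91 dB
Step 3: TL_abs = alpha*R = 33.7829 * 11.1 = 374.99 dB
Step 4: TL_total = 80.91 + 374.99 = 455.9

455.9 dB


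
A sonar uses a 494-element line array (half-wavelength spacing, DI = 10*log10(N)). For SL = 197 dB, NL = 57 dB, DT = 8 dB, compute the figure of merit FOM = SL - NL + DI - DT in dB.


158.94 dB


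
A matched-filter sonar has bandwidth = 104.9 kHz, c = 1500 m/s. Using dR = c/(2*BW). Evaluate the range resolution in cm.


dR = c/(2*BW) = 1500 / (2 * 104.9e3) = 0.0071 m = 0.71 cm

0.71 cm


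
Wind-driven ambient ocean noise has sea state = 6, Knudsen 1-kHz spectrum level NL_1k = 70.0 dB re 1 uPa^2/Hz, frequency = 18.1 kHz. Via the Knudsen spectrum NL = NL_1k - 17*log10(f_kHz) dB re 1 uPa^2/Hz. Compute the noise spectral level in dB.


48.62 dB


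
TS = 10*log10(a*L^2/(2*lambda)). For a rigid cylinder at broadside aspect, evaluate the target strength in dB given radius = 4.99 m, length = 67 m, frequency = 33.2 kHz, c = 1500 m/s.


lambda = 1500/33200 = 0.04518 m
TS = 10*log10(4.99*67^2/(2*0.04518)) = 53.94

53.94 dB


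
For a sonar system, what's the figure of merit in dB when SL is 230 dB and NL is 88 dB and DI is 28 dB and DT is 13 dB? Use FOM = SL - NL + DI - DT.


157 dB


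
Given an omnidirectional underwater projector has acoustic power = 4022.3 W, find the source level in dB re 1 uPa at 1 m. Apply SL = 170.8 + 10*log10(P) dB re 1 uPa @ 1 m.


206.84 dB


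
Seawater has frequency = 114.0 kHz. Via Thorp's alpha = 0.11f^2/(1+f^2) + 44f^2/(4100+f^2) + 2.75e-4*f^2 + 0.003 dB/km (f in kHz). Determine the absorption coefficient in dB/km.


37.135 dB/km


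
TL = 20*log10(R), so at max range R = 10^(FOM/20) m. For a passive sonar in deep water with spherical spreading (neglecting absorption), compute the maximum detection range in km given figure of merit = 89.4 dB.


29.51 km


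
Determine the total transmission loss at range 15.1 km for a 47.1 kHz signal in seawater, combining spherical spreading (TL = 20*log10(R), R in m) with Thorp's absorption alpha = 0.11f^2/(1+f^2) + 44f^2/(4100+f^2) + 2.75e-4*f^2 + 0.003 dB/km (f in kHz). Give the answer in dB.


Step 1 (Thorp): alpha = 0.11*2218.41/(1+2218.41) + 44*2218.41/(4100+2218.41) + 2.75e-4*2218.41 + 0.003 = 16.1715 dB/km
Step 2: TL_spread = 20*log10(15100) = 83.58 dB
Step 3: TL_abs = alpha*R = 16.1715 * 15.1 = 244.19 dB
Step 4: TL_total = 83.58 + 244.19 = 327.77

327.77 dB


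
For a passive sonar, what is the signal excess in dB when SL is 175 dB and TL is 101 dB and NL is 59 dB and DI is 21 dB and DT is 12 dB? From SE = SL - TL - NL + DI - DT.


SE = SL - TL - NL + DI - DT = 175 - 101 - 59 + 21 - 12 = 24

24 dB


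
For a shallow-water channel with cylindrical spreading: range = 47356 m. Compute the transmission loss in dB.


TL = 10*log10(47356) = 46.75

46.75 dB


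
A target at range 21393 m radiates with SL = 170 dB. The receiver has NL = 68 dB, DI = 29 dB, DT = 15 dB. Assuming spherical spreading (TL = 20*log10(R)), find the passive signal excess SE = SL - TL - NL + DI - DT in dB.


29.39 dB


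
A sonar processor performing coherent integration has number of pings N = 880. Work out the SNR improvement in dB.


29.44 dB


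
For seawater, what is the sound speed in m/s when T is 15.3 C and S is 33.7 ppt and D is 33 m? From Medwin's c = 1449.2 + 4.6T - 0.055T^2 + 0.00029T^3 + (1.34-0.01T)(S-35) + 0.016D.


1506.73 m/s


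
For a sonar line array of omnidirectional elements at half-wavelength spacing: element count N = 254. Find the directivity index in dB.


DI = 10*log10(254) = 24.05

24.05 dB


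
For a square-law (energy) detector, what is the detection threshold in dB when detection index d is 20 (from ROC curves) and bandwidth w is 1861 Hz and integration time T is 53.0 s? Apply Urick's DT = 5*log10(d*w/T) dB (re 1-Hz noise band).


DT = 5*log10(d*w/T) = 5*log10(20 * 1861 / 53.0) = 5*log10(702.26) = 14.23

14.23 dB


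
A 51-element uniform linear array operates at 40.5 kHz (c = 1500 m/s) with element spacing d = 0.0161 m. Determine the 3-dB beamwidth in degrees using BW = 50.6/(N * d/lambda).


Step 1: lambda = 1500/40500 = 0.03704 m
Step 2: d/lambda = 0.0161/0.03704 = 0.4347
Step 3: BW = 50.6/(N * d/lambda) = 50.6/(51 * 0.4347) = 2.28

2.28 deg


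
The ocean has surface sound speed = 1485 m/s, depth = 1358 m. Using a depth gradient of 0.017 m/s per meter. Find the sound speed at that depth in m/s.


c = 1485 + 0.017 * 1358 = 1508.086

1508.086 m/s


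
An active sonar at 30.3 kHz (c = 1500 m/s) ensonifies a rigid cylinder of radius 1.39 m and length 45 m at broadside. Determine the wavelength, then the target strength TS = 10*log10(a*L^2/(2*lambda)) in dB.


Step 1: lambda = c/f = 1500/30300 = 0.0495 m
Step 2: TS = 10*log10(a*L^2/(2*lambda)) = 10*log10(1.39*45^2/(2*0.0495)) = 44.54

44.54 dB


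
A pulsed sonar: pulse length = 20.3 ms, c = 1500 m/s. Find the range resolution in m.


dR = c*tau/2 = 1500 * 20.3e-3 / 2 = 15.225

15.225 m


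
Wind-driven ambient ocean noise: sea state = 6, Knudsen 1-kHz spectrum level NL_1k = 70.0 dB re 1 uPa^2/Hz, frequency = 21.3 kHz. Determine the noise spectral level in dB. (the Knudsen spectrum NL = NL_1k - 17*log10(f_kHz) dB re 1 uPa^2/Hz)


NL = NL_1k - 17*log10(f_kHz) = 70.0 - 17*log10(21.3) = 70.0 - (22.58) = 47.42

47.42 dB


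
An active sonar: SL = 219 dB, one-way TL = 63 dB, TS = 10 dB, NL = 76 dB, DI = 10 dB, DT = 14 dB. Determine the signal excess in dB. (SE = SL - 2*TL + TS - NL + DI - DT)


23 dB


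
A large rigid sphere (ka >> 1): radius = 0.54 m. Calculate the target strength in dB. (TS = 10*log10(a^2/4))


TS = 10*log10(0.54^2 / 4) = 10*log10(0.0729) = -11.37

-11.37 dB


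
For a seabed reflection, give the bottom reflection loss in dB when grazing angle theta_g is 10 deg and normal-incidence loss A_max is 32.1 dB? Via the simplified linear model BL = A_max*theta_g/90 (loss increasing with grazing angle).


3.57 dB


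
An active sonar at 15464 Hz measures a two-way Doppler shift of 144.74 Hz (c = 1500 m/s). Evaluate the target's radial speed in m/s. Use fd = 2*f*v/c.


7.02 m/s


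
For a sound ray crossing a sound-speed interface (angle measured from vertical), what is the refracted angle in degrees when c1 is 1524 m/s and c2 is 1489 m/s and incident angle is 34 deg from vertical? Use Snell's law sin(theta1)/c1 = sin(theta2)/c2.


33.12 deg
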